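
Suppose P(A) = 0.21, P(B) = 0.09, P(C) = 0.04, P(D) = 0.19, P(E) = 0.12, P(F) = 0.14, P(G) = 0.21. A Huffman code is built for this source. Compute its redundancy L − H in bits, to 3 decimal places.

0.047 bits

Entropy H = −Σ p log₂ p ≈ 2.6635 bits.
Huffman merges: 1/25+9/100→13/100; 3/25+13/100→1/4; 7/50+19/100→33/100; 21/100+21/100→21/50; 1/4+33/100→29/50; 21/50+29/50→1. L = 271/100 ≈ 2.7100.
L − H = 2.7100 − 2.6635 = 0.047 bits.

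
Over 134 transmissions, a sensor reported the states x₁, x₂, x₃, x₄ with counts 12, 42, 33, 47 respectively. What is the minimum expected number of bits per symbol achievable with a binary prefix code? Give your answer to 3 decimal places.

Probabilities are the counts divided by 134.
Repeatedly combine the two least-probable nodes; the expected code length is the sum of the merged weights.
merge 6/67 + 33/134 → 45/134
merge 21/67 + 45/134 → 87/134
merge 47/134 + 87/134 → 1
L = 45/134 + 87/134 + 1 = 133/67 ≈ 1.985 bits/symbol.

1.985 bits/symbol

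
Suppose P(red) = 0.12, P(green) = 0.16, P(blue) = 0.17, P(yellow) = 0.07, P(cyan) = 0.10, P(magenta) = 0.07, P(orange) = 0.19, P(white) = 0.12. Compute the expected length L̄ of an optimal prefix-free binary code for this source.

2.95 bits/symbol

Repeatedly combine the two least-probable nodes; the expected code length is the sum of the merged weights.
merge 7/100 + 7/100 → 7/50
merge 1/10 + 3/25 → 11/50
merge 3/25 + 7/50 → 13/50
merge 4/25 + 17/100 → 33/100
merge 19/100 + 11/50 → 41/100
merge 13/50 + 33/100 → 59/100
merge 41/100 + 59/100 → 1
L = 7/50 + 11/50 + 13/50 + 33/100 + 41/100 + 59/100 + 1 = 59/20 = 2.95 bits/symbol.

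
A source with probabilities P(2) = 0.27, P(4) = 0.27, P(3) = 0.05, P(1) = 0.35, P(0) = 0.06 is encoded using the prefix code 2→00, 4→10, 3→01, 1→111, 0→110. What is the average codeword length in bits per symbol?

2.41 bits/symbol

L̄ = Σ pᵢ·ℓᵢ = 0.27·2 + 0.27·2 + 0.05·2 + 0.35·3 + 0.06·3 = 2.41 bits/symbol.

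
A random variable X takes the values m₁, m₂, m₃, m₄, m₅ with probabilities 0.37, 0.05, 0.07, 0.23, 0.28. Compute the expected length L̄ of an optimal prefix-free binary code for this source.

Repeatedly combine the two least-probable nodes; the expected code length is the sum of the merged weights.
merge 1/20 + 7/100 → 3/25
merge 3/25 + 23/100 → 7/20
merge 7/25 + 7/20 → 63/100
merge 37/100 + 63/100 → 1
L = 3/25 + 7/20 + 63/100 + 1 = 21/10 = 2.1 bits/symbol.

2.1 bits/symbol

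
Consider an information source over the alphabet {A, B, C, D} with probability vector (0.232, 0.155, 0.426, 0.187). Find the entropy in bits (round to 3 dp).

1.883 bits

H = −Σ pᵢ log₂ pᵢ.
−0.232·log₂(0.232) = 0.4890
−0.155·log₂(0.155) = 0.4169
−0.426·log₂(0.426) = 0.5244
−0.187·log₂(0.187) = 0.4523
Sum ≈ 1.8827 → 1.883 bits.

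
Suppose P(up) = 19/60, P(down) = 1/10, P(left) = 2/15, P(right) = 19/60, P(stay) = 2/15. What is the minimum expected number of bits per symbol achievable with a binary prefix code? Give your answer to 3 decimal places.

2.233 bits/symbol

Repeatedly combine the two least-probable nodes; the expected code length is the sum of the merged weights.
merge 1/10 + 2/15 → 7/30
merge 2/15 + 7/30 → 11/30
merge 19/60 + 19/60 → 19/30
merge 11/30 + 19/30 → 1
L = 7/30 + 11/30 + 19/30 + 1 = 67/30 ≈ 2.233 bits/symbol.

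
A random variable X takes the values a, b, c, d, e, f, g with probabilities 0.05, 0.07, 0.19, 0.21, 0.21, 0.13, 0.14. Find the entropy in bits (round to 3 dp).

2.665 bits

H = −Σ pᵢ log₂ pᵢ.
−0.05·log₂(0.05) = 0.2161
−0.07·log₂(0.07) = 0.2686
−0.19·log₂(0.19) = 0.4552
−0.21·log₂(0.21) = 0.4728
−0.21·log₂(0.21) = 0.4728
−0.13·log₂(0.13) = 0.3826
−0.14·log₂(0.14) = 0.3971
Sum ≈ 2.6653 → 2.665 bits.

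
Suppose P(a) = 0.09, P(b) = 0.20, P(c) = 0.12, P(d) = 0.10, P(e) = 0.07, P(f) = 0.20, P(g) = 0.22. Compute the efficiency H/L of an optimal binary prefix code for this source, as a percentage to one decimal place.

98.2%

Entropy H = −Σ p log₂ p ≈ 2.6898 bits.
Huffman merges: 7/100+9/100→4/25; 1/10+3/25→11/50; 4/25+1/5→9/25; 1/5+11/50→21/50; 11/50+9/25→29/50; 21/50+29/50→1. L = 137/50 ≈ 2.7400.
Efficiency = H/L = 2.6898/2.7400 = 98.2%.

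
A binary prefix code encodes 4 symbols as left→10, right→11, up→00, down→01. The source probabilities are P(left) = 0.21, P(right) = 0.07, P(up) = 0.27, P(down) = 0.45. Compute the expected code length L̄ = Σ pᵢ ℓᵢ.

L̄ = Σ pᵢ·ℓᵢ = 0.21·2 + 0.07·2 + 0.27·2 + 0.45·2 = 2 bits/symbol.

2 bits/symbol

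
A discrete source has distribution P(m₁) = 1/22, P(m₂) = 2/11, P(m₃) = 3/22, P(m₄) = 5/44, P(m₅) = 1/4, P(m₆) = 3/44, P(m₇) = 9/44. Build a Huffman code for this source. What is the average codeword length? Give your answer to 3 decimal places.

Repeatedly combine the two least-probable nodes; the expected code length is the sum of the merged weights.
merge 1/22 + 3/44 → 5/44
merge 5/44 + 5/44 → 5/22
merge 3/22 + 2/11 → 7/22
merge 9/44 + 5/22 → 19/44
merge 1/4 + 7/22 → 25/44
merge 19/44 + 25/44 → 1
L = 5/44 + 5/22 + 7/22 + 19/44 + 25/44 + 1 = 117/44 ≈ 2.659 bits/symbol.

2.659 bits/symbol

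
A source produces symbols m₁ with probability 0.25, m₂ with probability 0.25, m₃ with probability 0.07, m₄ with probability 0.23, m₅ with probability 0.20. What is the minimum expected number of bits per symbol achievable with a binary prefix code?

2.27 bits/symbol

Repeatedly combine the two least-probable nodes; the expected code length is the sum of the merged weights.
merge 7/100 + 1/5 → 27/100
merge 23/100 + 1/4 → 12/25
merge 1/4 + 27/100 → 13/25
merge 12/25 + 13/25 → 1
L = 27/100 + 12/25 + 13/25 + 1 = 227/100 = 2.27 bits/symbol.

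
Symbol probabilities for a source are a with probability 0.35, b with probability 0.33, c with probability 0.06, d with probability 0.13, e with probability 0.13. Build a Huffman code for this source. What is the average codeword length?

2.16 bits/symbol

Repeatedly combine the two least-probable nodes; the expected code length is the sum of the merged weights.
merge 3/50 + 13/100 → 19/100
merge 13/100 + 19/100 → 8/25
merge 8/25 + 33/100 → 13/20
merge 7/20 + 13/20 → 1
L = 19/100 + 8/25 + 13/20 + 1 = 54/25 = 2.16 bits/symbol.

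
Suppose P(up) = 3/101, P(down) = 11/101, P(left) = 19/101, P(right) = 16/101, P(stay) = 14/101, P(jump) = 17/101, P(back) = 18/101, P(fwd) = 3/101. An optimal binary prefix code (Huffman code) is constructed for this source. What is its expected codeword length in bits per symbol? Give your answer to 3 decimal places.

Repeatedly combine the two least-probable nodes; the expected code length is the sum of the merged weights.
merge 3/101 + 3/101 → 6/101
merge 6/101 + 11/101 → 17/101
merge 14/101 + 16/101 → 30/101
merge 17/101 + 17/101 → 34/101
merge 18/101 + 19/101 → 37/101
merge 30/101 + 34/101 → 64/101
merge 37/101 + 64/101 → 1
L = 6/101 + 17/101 + 30/101 + 34/101 + 37/101 + 64/101 + 1 = 289/101 ≈ 2.861 bits/symbol.

2.861 bits/symbol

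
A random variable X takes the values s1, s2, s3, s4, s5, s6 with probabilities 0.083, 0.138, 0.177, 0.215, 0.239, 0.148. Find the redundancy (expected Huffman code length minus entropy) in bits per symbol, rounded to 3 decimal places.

0.033 bits

Entropy H = −Σ p log₂ p ≈ 2.5127 bits.
Huffman merges: 83/1000+69/500→221/1000; 37/250+177/1000→13/40; 43/200+221/1000→109/250; 239/1000+13/40→141/250; 109/250+141/250→1. L = 1273/500 ≈ 2.5460.
L − H = 2.5460 − 2.5127 = 0.033 bits.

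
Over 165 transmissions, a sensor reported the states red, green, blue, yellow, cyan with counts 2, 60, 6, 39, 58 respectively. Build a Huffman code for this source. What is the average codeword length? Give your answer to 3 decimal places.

1.970 bits/symbol

Probabilities are the counts divided by 165.
Repeatedly combine the two least-probable nodes; the expected code length is the sum of the merged weights.
merge 2/165 + 2/55 → 8/165
merge 8/165 + 13/55 → 47/165
merge 47/165 + 58/165 → 7/11
merge 4/11 + 7/11 → 1
L = 8/165 + 47/165 + 7/11 + 1 = 65/33 ≈ 1.970 bits/symbol.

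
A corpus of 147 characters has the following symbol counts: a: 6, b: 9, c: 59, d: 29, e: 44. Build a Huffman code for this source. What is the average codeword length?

Probabilities are the counts divided by 147.
Repeatedly combine the two least-probable nodes; the expected code length is the sum of the merged weights.
merge 2/49 + 3/49 → 5/49
merge 5/49 + 29/147 → 44/147
merge 44/147 + 44/147 → 88/147
merge 59/147 + 88/147 → 1
L = 5/49 + 44/147 + 88/147 + 1 = 2 bits/symbol.

2 bits/symbol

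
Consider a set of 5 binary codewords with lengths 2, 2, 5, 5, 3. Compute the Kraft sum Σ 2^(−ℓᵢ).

With common denominator 2^5 = 32: Σ 2^(−ℓᵢ) = 8/32 + 8/32 + 1/32 + 1/32 + 4/32 = 22/32 = 0.6875.

0.6875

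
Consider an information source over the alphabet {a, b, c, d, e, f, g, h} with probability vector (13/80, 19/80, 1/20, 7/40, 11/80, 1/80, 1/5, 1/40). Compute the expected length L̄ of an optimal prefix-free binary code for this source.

2.6875 bits/symbol

Repeatedly combine the two least-probable nodes; the expected code length is the sum of the merged weights.
merge 1/80 + 1/40 → 3/80
merge 3/80 + 1/20 → 7/80
merge 7/80 + 11/80 → 9/40
merge 13/80 + 7/40 → 27/80
merge 1/5 + 9/40 → 17/40
merge 19/80 + 27/80 → 23/40
merge 17/40 + 23/40 → 1
L = 3/80 + 7/80 + 9/40 + 27/80 + 17/40 + 23/40 + 1 = 43/16 = 2.6875 bits/symbol.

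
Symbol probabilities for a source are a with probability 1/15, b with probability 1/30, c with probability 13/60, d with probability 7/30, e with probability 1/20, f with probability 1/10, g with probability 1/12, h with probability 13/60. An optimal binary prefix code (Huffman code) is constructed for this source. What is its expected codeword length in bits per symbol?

2.75 bits/symbol

Repeatedly combine the two least-probable nodes; the expected code length is the sum of the merged weights.
merge 1/30 + 1/20 → 1/12
merge 1/15 + 1/12 → 3/20
merge 1/12 + 1/10 → 11/60
merge 3/20 + 11/60 → 1/3
merge 13/60 + 13/60 → 13/30
merge 7/30 + 1/3 → 17/30
merge 13/30 + 17/30 → 1
L = 1/12 + 3/20 + 11/60 + 1/3 + 13/30 + 17/30 + 1 = 11/4 = 2.75 bits/symbol.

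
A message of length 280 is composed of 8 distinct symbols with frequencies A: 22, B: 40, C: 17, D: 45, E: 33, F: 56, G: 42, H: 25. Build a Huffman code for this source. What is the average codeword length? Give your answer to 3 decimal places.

Probabilities are the counts divided by 280.
Repeatedly combine the two least-probable nodes; the expected code length is the sum of the merged weights.
merge 17/280 + 11/140 → 39/280
merge 5/56 + 33/280 → 29/140
merge 39/280 + 1/7 → 79/280
merge 3/20 + 9/56 → 87/280
merge 1/5 + 29/140 → 57/140
merge 79/280 + 87/280 → 83/140
merge 57/140 + 83/140 → 1
L = 39/280 + 29/140 + 79/280 + 87/280 + 57/140 + 83/140 + 1 = 823/280 ≈ 2.939 bits/symbol.

2.939 bits/symbol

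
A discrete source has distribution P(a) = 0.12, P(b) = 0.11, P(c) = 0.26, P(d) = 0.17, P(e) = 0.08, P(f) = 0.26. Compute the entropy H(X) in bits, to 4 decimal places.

H = −Σ pᵢ log₂ pᵢ.
−0.12·log₂(0.12) = 0.3671
−0.11·log₂(0.11) = 0.3503
−0.26·log₂(0.26) = 0.5053
−0.17·log₂(0.17) = 0.4346
−0.08·log₂(0.08) = 0.2915
−0.26·log₂(0.26) = 0.5053
Sum ≈ 2.4540 → 2.4540 bits.

2.4540 bits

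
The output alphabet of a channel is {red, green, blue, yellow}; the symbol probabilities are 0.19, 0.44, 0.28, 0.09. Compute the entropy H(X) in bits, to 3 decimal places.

1.803 bits

H = −Σ pᵢ log₂ pᵢ.
−0.19·log₂(0.19) = 0.4552
−0.44·log₂(0.44) = 0.5211
−0.28·log₂(0.28) = 0.5142
−0.09·log₂(0.09) = 0.3127
Sum ≈ 1.8032 → 1.803 bits.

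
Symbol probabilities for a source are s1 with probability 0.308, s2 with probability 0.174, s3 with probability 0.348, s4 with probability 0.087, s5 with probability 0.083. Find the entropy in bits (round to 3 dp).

H = −Σ pᵢ log₂ pᵢ.
−0.308·log₂(0.308) = 0.5233
−0.174·log₂(0.174) = 0.4390
−0.348·log₂(0.348) = 0.5299
−0.087·log₂(0.087) = 0.3065
−0.083·log₂(0.083) = 0.2980
Sum ≈ 2.0967 → 2.097 bits.

2.097 bits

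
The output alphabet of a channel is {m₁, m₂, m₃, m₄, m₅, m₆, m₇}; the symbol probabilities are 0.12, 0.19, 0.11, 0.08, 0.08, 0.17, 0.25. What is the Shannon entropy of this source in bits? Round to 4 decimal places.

H = −Σ pᵢ log₂ pᵢ.
−0.12·log₂(0.12) = 0.3671
−0.19·log₂(0.19) = 0.4552
−0.11·log₂(0.11) = 0.3503
−0.08·log₂(0.08) = 0.2915
−0.08·log₂(0.08) = 0.2915
−0.17·log₂(0.17) = 0.4346
−0.25·log₂(0.25) = 0.5000
Sum ≈ 2.6902 → 2.6902 bits.

2.6902 bits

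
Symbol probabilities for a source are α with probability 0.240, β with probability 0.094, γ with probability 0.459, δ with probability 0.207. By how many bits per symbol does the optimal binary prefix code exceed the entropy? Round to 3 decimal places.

0.041 bits

Entropy H = −Σ p log₂ p ≈ 1.8008 bits.
Huffman merges: 47/500+207/1000→301/1000; 6/25+301/1000→541/1000; 459/1000+541/1000→1. L = 921/500 ≈ 1.8420.
L − H = 1.8420 − 1.8008 = 0.041 bits.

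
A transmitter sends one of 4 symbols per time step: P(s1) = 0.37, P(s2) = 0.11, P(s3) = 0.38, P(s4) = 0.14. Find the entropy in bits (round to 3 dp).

H = −Σ pᵢ log₂ pᵢ.
−0.37·log₂(0.37) = 0.5307
−0.11·log₂(0.11) = 0.3503
−0.38·log₂(0.38) = 0.5305
−0.14·log₂(0.14) = 0.3971
Sum ≈ 1.8086 → 1.809 bits.

1.809 bits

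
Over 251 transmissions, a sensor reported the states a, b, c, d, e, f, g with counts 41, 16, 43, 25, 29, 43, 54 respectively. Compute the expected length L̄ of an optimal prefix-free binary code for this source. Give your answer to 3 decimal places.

Probabilities are the counts divided by 251.
Repeatedly combine the two least-probable nodes; the expected code length is the sum of the merged weights.
merge 16/251 + 25/251 → 41/251
merge 29/251 + 41/251 → 70/251
merge 41/251 + 43/251 → 84/251
merge 43/251 + 54/251 → 97/251
merge 70/251 + 84/251 → 154/251
merge 97/251 + 154/251 → 1
L = 41/251 + 70/251 + 84/251 + 97/251 + 154/251 + 1 = 697/251 ≈ 2.777 bits/symbol.

2.777 bits/symbol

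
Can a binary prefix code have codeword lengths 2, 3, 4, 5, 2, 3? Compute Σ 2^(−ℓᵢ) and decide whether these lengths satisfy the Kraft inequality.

0.84375; yes

With common denominator 2^5 = 32: Σ 2^(−ℓᵢ) = 8/32 + 4/32 + 2/32 + 1/32 + 8/32 + 4/32 = 27/32 = 0.84375.
Kraft's inequality requires Σ ≤ 1; here Σ = 0.84375 ≤ 1, so such a prefix code exists.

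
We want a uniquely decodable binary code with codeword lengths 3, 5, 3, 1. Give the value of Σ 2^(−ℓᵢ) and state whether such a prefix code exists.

0.78125; yes

With common denominator 2^5 = 32: Σ 2^(−ℓᵢ) = 4/32 + 1/32 + 4/32 + 16/32 = 25/32 = 0.78125.
Kraft's inequality requires Σ ≤ 1; here Σ = 0.78125 ≤ 1, so such a prefix code exists.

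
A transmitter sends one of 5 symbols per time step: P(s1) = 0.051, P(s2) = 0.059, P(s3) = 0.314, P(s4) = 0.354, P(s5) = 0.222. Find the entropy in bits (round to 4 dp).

1.9970 bits

H = −Σ pᵢ log₂ pᵢ.
−0.051·log₂(0.051) = 0.2190
−0.059·log₂(0.059) = 0.2409
−0.314·log₂(0.314) = 0.5247
−0.354·log₂(0.354) = 0.5304
−0.222·log₂(0.222) = 0.4820
Sum ≈ 1.9970 → 1.9970 bits.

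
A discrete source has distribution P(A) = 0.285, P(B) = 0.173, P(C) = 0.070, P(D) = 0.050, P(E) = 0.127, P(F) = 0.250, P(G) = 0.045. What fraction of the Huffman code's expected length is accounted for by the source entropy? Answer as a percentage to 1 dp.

98.7%

Entropy H = −Σ p log₂ p ≈ 2.5181 bits.
Huffman merges: 9/200+1/20→19/200; 7/100+19/200→33/200; 127/1000+33/200→73/250; 173/1000+1/4→423/1000; 57/200+73/250→577/1000; 423/1000+577/1000→1. L = 319/125 ≈ 2.5520.
Efficiency = H/L = 2.5181/2.5520 = 98.7%.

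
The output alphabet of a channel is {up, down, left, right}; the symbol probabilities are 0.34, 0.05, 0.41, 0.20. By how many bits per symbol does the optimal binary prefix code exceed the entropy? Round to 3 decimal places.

0.103 bits

Entropy H = −Σ p log₂ p ≈ 1.7370 bits.
Huffman merges: 1/20+1/5→1/4; 1/4+17/50→59/100; 41/100+59/100→1. L = 46/25 ≈ 1.8400.
L − H = 1.8400 − 1.7370 = 0.103 bits.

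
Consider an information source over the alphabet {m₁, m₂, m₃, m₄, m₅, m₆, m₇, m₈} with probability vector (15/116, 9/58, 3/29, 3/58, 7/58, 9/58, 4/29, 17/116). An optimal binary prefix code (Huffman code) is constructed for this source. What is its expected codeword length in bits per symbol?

3 bits/symbol

Repeatedly combine the two least-probable nodes; the expected code length is the sum of the merged weights.
merge 3/58 + 3/29 → 9/58
merge 7/58 + 15/116 → 1/4
merge 4/29 + 17/116 → 33/116
merge 9/58 + 9/58 → 9/29
merge 9/58 + 1/4 → 47/116
merge 33/116 + 9/29 → 69/116
merge 47/116 + 69/116 → 1
L = 9/58 + 1/4 + 33/116 + 9/29 + 47/116 + 69/116 + 1 = 3 bits/symbol.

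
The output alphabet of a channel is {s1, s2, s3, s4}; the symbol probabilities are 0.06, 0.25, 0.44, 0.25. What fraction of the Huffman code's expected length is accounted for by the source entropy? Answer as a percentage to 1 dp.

94.4%

Entropy H = −Σ p log₂ p ≈ 1.7647 bits.
Huffman merges: 3/50+1/4→31/100; 1/4+31/100→14/25; 11/25+14/25→1. L = 187/100 ≈ 1.8700.
Efficiency = H/L = 1.7647/1.8700 = 94.4%.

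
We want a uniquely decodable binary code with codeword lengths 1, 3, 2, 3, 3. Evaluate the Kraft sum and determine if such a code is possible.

1.125; no

With common denominator 2^3 = 8: Σ 2^(−ℓᵢ) = 4/8 + 1/8 + 2/8 + 1/8 + 1/8 = 9/8 = 1.125.
Kraft's inequality requires Σ ≤ 1; here Σ = 1.125 > 1, so no such prefix code exists.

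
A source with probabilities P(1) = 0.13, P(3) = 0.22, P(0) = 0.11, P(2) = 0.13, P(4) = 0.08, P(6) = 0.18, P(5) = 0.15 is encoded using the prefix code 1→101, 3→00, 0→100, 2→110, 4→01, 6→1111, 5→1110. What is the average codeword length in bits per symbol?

L̄ = Σ pᵢ·ℓᵢ = 0.13·3 + 0.22·2 + 0.11·3 + 0.13·3 + 0.08·2 + 0.18·4 + 0.15·4 = 3.03 bits/symbol.

3.03 bits/symbol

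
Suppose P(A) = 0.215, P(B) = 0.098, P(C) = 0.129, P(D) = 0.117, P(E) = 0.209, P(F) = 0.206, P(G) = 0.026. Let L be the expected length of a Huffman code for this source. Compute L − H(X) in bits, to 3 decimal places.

Entropy H = −Σ p log₂ p ≈ 2.6269 bits.
Huffman merges: 13/500+49/500→31/250; 117/1000+31/250→241/1000; 129/1000+103/500→67/200; 209/1000+43/200→53/125; 241/1000+67/200→72/125; 53/125+72/125→1. L = 27/10 ≈ 2.7000.
L − H = 2.7000 − 2.6269 = 0.073 bits.

0.073 bits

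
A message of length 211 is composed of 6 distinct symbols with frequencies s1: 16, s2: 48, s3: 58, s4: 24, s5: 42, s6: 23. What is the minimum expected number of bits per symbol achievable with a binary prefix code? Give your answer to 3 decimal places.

Probabilities are the counts divided by 211.
Repeatedly combine the two least-probable nodes; the expected code length is the sum of the merged weights.
merge 16/211 + 23/211 → 39/211
merge 24/211 + 39/211 → 63/211
merge 42/211 + 48/211 → 90/211
merge 58/211 + 63/211 → 121/211
merge 90/211 + 121/211 → 1
L = 39/211 + 63/211 + 90/211 + 121/211 + 1 = 524/211 ≈ 2.483 bits/symbol.

2.483 bits/symbol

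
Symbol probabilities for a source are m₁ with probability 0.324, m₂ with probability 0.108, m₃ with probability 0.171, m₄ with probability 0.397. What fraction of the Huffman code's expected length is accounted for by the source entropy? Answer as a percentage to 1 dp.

97.7%

Entropy H = −Σ p log₂ p ≈ 1.8384 bits.
Huffman merges: 27/250+171/1000→279/1000; 279/1000+81/250→603/1000; 397/1000+603/1000→1. L = 941/500 ≈ 1.8820.
Efficiency = H/L = 1.8384/1.8820 = 97.7%.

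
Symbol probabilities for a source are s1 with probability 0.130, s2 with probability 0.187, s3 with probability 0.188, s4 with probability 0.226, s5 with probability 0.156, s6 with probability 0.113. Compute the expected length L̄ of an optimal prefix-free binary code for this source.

2.586 bits/symbol

Repeatedly combine the two least-probable nodes; the expected code length is the sum of the merged weights.
merge 113/1000 + 13/100 → 243/1000
merge 39/250 + 187/1000 → 343/1000
merge 47/250 + 113/500 → 207/500
merge 243/1000 + 343/1000 → 293/500
merge 207/500 + 293/500 → 1
L = 243/1000 + 343/1000 + 207/500 + 293/500 + 1 = 1293/500 = 2.586 bits/symbol.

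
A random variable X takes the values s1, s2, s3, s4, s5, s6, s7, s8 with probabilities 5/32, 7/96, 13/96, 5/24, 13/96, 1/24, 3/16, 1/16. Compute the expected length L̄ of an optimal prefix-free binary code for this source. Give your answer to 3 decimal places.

Repeatedly combine the two least-probable nodes; the expected code length is the sum of the merged weights.
merge 1/24 + 1/16 → 5/48
merge 7/96 + 5/48 → 17/96
merge 13/96 + 13/96 → 13/48
merge 5/32 + 17/96 → 1/3
merge 3/16 + 5/24 → 19/48
merge 13/48 + 1/3 → 29/48
merge 19/48 + 29/48 → 1
L = 5/48 + 17/96 + 13/48 + 1/3 + 19/48 + 29/48 + 1 = 277/96 ≈ 2.885 bits/symbol.

2.885 bits/symbol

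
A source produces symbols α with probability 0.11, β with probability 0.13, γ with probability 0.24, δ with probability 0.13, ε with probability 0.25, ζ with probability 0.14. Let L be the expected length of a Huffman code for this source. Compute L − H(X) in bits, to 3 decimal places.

Entropy H = −Σ p log₂ p ≈ 2.5068 bits.
Huffman merges: 11/100+13/100→6/25; 13/100+7/50→27/100; 6/25+6/25→12/25; 1/4+27/100→13/25; 12/25+13/25→1. L = 251/100 ≈ 2.5100.
L − H = 2.5100 − 2.5068 = 0.003 bits.

0.003 bits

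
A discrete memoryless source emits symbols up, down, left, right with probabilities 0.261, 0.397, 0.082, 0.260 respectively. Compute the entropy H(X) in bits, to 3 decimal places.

H = −Σ pᵢ log₂ pᵢ.
−0.261·log₂(0.261) = 0.5058
−0.397·log₂(0.397) = 0.5291
−0.082·log₂(0.082) = 0.2959
−0.260·log₂(0.260) = 0.5053
Sum ≈ 1.8361 → 1.836 bits.

1.836 bits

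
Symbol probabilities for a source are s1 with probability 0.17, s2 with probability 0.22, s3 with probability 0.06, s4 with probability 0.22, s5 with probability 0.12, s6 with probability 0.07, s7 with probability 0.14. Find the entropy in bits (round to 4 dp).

H = −Σ pᵢ log₂ pᵢ.
−0.17·log₂(0.17) = 0.4346
−0.22·log₂(0.22) = 0.4806
−0.06·log₂(0.06) = 0.2435
−0.22·log₂(0.22) = 0.4806
−0.12·log₂(0.12) = 0.3671
−0.07·log₂(0.07) = 0.2686
−0.14·log₂(0.14) = 0.3971
Sum ≈ 2.6720 → 2.6720 bits.

2.6720 bits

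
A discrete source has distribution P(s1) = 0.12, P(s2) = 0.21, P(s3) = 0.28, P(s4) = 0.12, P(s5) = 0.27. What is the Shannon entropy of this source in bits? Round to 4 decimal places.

2.2312 bits

H = −Σ pᵢ log₂ pᵢ.
−0.12·log₂(0.12) = 0.3671
−0.21·log₂(0.21) = 0.4728
−0.28·log₂(0.28) = 0.5142
−0.12·log₂(0.12) = 0.3671
−0.27·log₂(0.27) = 0.5100
Sum ≈ 2.2312 → 2.2312 bits.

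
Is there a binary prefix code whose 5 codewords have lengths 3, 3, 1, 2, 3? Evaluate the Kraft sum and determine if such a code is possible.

With common denominator 2^3 = 8: Σ 2^(−ℓᵢ) = 1/8 + 1/8 + 4/8 + 2/8 + 1/8 = 9/8 = 1.125.
Kraft's inequality requires Σ ≤ 1; here Σ = 1.125 > 1, so no such prefix code exists.

1.125; no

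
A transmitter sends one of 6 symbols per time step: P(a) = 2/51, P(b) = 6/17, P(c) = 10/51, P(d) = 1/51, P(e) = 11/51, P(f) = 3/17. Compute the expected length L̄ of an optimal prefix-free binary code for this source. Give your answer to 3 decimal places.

Repeatedly combine the two least-probable nodes; the expected code length is the sum of the merged weights.
merge 1/51 + 2/51 → 1/17
merge 1/17 + 3/17 → 4/17
merge 10/51 + 11/51 → 7/17
merge 4/17 + 6/17 → 10/17
merge 7/17 + 10/17 → 1
L = 1/17 + 4/17 + 7/17 + 10/17 + 1 = 39/17 ≈ 2.294 bits/symbol.

2.294 bits/symbol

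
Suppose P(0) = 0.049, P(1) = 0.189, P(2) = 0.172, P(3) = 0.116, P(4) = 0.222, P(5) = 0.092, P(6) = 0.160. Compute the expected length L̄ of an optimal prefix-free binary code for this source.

2.73 bits/symbol

Repeatedly combine the two least-probable nodes; the expected code length is the sum of the merged weights.
merge 49/1000 + 23/250 → 141/1000
merge 29/250 + 141/1000 → 257/1000
merge 4/25 + 43/250 → 83/250
merge 189/1000 + 111/500 → 411/1000
merge 257/1000 + 83/250 → 589/1000
merge 411/1000 + 589/1000 → 1
L = 141/1000 + 257/1000 + 83/250 + 411/1000 + 589/1000 + 1 = 273/100 = 2.73 bits/symbol.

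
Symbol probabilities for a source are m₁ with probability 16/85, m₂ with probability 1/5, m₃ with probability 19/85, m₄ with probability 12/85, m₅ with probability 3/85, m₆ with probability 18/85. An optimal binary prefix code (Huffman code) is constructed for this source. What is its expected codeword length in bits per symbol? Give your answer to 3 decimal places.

2.541 bits/symbol

Repeatedly combine the two least-probable nodes; the expected code length is the sum of the merged weights.
merge 3/85 + 12/85 → 3/17
merge 3/17 + 16/85 → 31/85
merge 1/5 + 18/85 → 7/17
merge 19/85 + 31/85 → 10/17
merge 7/17 + 10/17 → 1
L = 3/17 + 31/85 + 7/17 + 10/17 + 1 = 216/85 ≈ 2.541 bits/symbol.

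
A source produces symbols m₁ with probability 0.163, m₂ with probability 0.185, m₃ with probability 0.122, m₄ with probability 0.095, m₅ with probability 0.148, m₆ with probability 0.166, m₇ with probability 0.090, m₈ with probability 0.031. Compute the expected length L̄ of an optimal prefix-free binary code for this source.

2.936 bits/symbol

Repeatedly combine the two least-probable nodes; the expected code length is the sum of the merged weights.
merge 31/1000 + 9/100 → 121/1000
merge 19/200 + 121/1000 → 27/125
merge 61/500 + 37/250 → 27/100
merge 163/1000 + 83/500 → 329/1000
merge 37/200 + 27/125 → 401/1000
merge 27/100 + 329/1000 → 599/1000
merge 401/1000 + 599/1000 → 1
L = 121/1000 + 27/125 + 27/100 + 329/1000 + 401/1000 + 599/1000 + 1 = 367/125 = 2.936 bits/symbol.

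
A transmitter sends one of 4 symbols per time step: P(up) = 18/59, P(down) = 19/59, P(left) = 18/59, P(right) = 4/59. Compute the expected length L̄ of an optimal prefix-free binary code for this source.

2 bits/symbol

Repeatedly combine the two least-probable nodes; the expected code length is the sum of the merged weights.
merge 4/59 + 18/59 → 22/59
merge 18/59 + 19/59 → 37/59
merge 22/59 + 37/59 → 1
L = 22/59 + 37/59 + 1 = 2 bits/symbol.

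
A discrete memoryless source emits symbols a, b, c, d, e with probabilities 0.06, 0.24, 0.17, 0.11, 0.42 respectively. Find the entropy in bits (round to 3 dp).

H = −Σ pᵢ log₂ pᵢ.
−0.06·log₂(0.06) = 0.2435
−0.24·log₂(0.24) = 0.4941
−0.17·log₂(0.17) = 0.4346
−0.11·log₂(0.11) = 0.3503
−0.42·log₂(0.42) = 0.5256
Sum ≈ 2.0482 → 2.048 bits.

2.048 bits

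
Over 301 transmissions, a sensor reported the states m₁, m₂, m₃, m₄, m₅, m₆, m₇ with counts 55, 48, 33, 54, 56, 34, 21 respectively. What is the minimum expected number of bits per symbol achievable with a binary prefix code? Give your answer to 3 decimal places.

2.811 bits/symbol

Probabilities are the counts divided by 301.
Repeatedly combine the two least-probable nodes; the expected code length is the sum of the merged weights.
merge 3/43 + 33/301 → 54/301
merge 34/301 + 48/301 → 82/301
merge 54/301 + 54/301 → 108/301
merge 55/301 + 8/43 → 111/301
merge 82/301 + 108/301 → 190/301
merge 111/301 + 190/301 → 1
L = 54/301 + 82/301 + 108/301 + 111/301 + 190/301 + 1 = 846/301 ≈ 2.811 bits/symbol.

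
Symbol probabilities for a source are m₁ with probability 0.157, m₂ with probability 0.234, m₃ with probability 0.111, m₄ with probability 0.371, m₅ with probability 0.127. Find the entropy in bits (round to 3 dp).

H = −Σ pᵢ log₂ pᵢ.
−0.157·log₂(0.157) = 0.4194
−0.234·log₂(0.234) = 0.4903
−0.111·log₂(0.111) = 0.3520
−0.371·log₂(0.371) = 0.5307
−0.127·log₂(0.127) = 0.3781
Sum ≈ 2.1705 → 2.171 bits.

2.171 bits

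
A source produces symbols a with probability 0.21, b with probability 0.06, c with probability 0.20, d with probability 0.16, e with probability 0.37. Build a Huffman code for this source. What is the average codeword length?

Repeatedly combine the two least-probable nodes; the expected code length is the sum of the merged weights.
merge 3/50 + 4/25 → 11/50
merge 1/5 + 21/100 → 41/100
merge 11/50 + 37/100 → 59/100
merge 41/100 + 59/100 → 1
L = 11/50 + 41/100 + 59/100 + 1 = 111/50 = 2.22 bits/symbol.

2.22 bits/symbol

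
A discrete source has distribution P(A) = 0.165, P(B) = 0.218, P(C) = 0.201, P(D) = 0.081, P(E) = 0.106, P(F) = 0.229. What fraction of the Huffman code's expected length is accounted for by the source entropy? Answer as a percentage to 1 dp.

Entropy H = −Σ p log₂ p ≈ 2.4972 bits.
Huffman merges: 81/1000+53/500→187/1000; 33/200+187/1000→44/125; 201/1000+109/500→419/1000; 229/1000+44/125→581/1000; 419/1000+581/1000→1. L = 2539/1000 ≈ 2.5390.
Efficiency = H/L = 2.4972/2.5390 = 98.4%.

98.4%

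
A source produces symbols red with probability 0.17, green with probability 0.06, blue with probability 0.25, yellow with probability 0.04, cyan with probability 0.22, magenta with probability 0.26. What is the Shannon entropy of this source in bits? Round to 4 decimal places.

2.3497 bits

H = −Σ pᵢ log₂ pᵢ.
−0.17·log₂(0.17) = 0.4346
−0.06·log₂(0.06) = 0.2435
−0.25·log₂(0.25) = 0.5000
−0.04·log₂(0.04) = 0.1858
−0.22·log₂(0.22) = 0.4806
−0.26·log₂(0.26) = 0.5053
Sum ≈ 2.3497 → 2.3497 bits.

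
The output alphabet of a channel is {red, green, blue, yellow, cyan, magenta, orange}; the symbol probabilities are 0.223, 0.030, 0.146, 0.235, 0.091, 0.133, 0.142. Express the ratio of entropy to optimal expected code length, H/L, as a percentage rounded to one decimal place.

Entropy H = −Σ p log₂ p ≈ 2.6325 bits.
Huffman merges: 3/100+91/1000→121/1000; 121/1000+133/1000→127/500; 71/500+73/500→36/125; 223/1000+47/200→229/500; 127/500+36/125→271/500; 229/500+271/500→1. L = 2663/1000 ≈ 2.6630.
Efficiency = H/L = 2.6325/2.6630 = 98.9%.

98.9%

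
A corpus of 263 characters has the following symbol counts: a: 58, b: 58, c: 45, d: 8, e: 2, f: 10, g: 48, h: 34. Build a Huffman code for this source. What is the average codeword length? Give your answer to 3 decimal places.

Probabilities are the counts divided by 263.
Repeatedly combine the two least-probable nodes; the expected code length is the sum of the merged weights.
merge 2/263 + 8/263 → 10/263
merge 10/263 + 10/263 → 20/263
merge 20/263 + 34/263 → 54/263
merge 45/263 + 48/263 → 93/263
merge 54/263 + 58/263 → 112/263
merge 58/263 + 93/263 → 151/263
merge 112/263 + 151/263 → 1
L = 10/263 + 20/263 + 54/263 + 93/263 + 112/263 + 151/263 + 1 = 703/263 ≈ 2.673 bits/symbol.

2.673 bits/symbol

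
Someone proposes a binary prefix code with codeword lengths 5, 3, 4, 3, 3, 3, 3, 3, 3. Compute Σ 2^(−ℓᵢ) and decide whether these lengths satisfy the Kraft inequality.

0.96875; yes

With common denominator 2^5 = 32: Σ 2^(−ℓᵢ) = 1/32 + 4/32 + 2/32 + 4/32 + 4/32 + 4/32 + 4/32 + 4/32 + 4/32 = 31/32 = 0.96875.
Kraft's inequality requires Σ ≤ 1; here Σ = 0.96875 ≤ 1, so such a prefix code exists.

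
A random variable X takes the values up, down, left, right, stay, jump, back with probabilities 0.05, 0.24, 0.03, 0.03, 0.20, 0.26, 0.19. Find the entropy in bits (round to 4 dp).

2.4387 bits

H = −Σ pᵢ log₂ pᵢ.
−0.05·log₂(0.05) = 0.2161
−0.24·log₂(0.24) = 0.4941
−0.03·log₂(0.03) = 0.1518
−0.03·log₂(0.03) = 0.1518
−0.20·log₂(0.20) = 0.4644
−0.26·log₂(0.26) = 0.5053
−0.19·log₂(0.19) = 0.4552
Sum ≈ 2.4387 → 2.4387 bits.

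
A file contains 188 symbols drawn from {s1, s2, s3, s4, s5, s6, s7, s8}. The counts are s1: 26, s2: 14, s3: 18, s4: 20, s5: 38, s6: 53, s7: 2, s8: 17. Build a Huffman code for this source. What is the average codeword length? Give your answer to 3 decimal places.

Probabilities are the counts divided by 188.
Repeatedly combine the two least-probable nodes; the expected code length is the sum of the merged weights.
merge 1/94 + 7/94 → 4/47
merge 4/47 + 17/188 → 33/188
merge 9/94 + 5/47 → 19/94
merge 13/94 + 33/188 → 59/188
merge 19/94 + 19/94 → 19/47
merge 53/188 + 59/188 → 28/47
merge 19/47 + 28/47 → 1
L = 4/47 + 33/188 + 19/94 + 59/188 + 19/47 + 28/47 + 1 = 261/94 ≈ 2.777 bits/symbol.

2.777 bits/symbol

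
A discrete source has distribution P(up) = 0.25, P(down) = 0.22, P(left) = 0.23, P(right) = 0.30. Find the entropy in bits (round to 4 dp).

H = −Σ pᵢ log₂ pᵢ.
−0.25·log₂(0.25) = 0.5000
−0.22·log₂(0.22) = 0.4806
−0.23·log₂(0.23) = 0.4877
−0.30·log₂(0.30) = 0.5211
Sum ≈ 1.9893 → 1.9893 bits.

1.9893 bits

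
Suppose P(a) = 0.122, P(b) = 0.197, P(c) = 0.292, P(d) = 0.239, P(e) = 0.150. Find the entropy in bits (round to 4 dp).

H = −Σ pᵢ log₂ pᵢ.
−0.122·log₂(0.122) = 0.3703
−0.197·log₂(0.197) = 0.4617
−0.292·log₂(0.292) = 0.5186
−0.239·log₂(0.239) = 0.4935
−0.150·log₂(0.150) = 0.4105
Sum ≈ 2.2546 → 2.2546 bits.

2.2546 bits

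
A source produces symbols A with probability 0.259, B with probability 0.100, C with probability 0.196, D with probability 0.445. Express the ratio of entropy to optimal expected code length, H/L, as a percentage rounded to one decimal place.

Entropy H = −Σ p log₂ p ≈ 1.8176 bits.
Huffman merges: 1/10+49/250→37/125; 259/1000+37/125→111/200; 89/200+111/200→1. L = 1851/1000 ≈ 1.8510.
Efficiency = H/L = 1.8176/1.8510 = 98.2%.

98.2%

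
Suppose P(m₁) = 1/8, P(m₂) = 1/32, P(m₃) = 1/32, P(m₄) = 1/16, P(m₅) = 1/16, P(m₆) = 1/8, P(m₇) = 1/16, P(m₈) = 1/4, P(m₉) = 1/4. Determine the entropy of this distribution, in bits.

2.8125 bits

Each probability is a power of 1/2, so log₂(1/p) is an integer.
H = Σ p·log₂(1/p) = 1/8·3 + 1/32·5 + 1/32·5 + 1/16·4 + 1/16·4 + 1/8·3 + 1/16·4 + 1/4·2 + 1/4·2 = 2.8125 bits.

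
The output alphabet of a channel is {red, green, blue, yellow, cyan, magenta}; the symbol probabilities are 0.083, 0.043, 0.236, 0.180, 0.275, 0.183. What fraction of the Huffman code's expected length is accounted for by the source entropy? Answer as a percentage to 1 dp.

98.3%

Entropy H = −Σ p log₂ p ≈ 2.3907 bits.
Huffman merges: 43/1000+83/1000→63/500; 63/500+9/50→153/500; 183/1000+59/250→419/1000; 11/40+153/500→581/1000; 419/1000+581/1000→1. L = 304/125 ≈ 2.4320.
Efficiency = H/L = 2.3907/2.4320 = 98.3%.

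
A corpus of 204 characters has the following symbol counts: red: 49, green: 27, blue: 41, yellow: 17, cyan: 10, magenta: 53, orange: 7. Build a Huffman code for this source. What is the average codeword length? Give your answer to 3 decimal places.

2.549 bits/symbol

Probabilities are the counts divided by 204.
Repeatedly combine the two least-probable nodes; the expected code length is the sum of the merged weights.
merge 7/204 + 5/102 → 1/12
merge 1/12 + 1/12 → 1/6
merge 9/68 + 1/6 → 61/204
merge 41/204 + 49/204 → 15/34
merge 53/204 + 61/204 → 19/34
merge 15/34 + 19/34 → 1
L = 1/12 + 1/6 + 61/204 + 15/34 + 19/34 + 1 = 130/51 ≈ 2.549 bits/symbol.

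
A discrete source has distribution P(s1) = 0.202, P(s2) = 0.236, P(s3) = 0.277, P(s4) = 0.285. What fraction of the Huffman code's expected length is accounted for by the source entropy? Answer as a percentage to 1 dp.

Entropy H = −Σ p log₂ p ≈ 1.9869 bits.
Huffman merges: 101/500+59/250→219/500; 277/1000+57/200→281/500; 219/500+281/500→1. L = 2 ≈ 2.0000.
Efficiency = H/L = 1.9869/2.0000 = 99.3%.

99.3%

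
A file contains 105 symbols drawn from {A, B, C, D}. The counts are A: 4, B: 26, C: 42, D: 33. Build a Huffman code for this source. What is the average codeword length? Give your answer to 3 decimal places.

Probabilities are the counts divided by 105.
Repeatedly combine the two least-probable nodes; the expected code length is the sum of the merged weights.
merge 4/105 + 26/105 → 2/7
merge 2/7 + 11/35 → 3/5
merge 2/5 + 3/5 → 1
L = 2/7 + 3/5 + 1 = 66/35 ≈ 1.886 bits/symbol.

1.886 bits/symbol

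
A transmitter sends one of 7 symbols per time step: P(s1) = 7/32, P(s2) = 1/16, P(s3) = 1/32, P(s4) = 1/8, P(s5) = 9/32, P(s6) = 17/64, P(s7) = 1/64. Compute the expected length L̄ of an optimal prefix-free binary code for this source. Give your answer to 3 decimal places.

2.391 bits/symbol

Repeatedly combine the two least-probable nodes; the expected code length is the sum of the merged weights.
merge 1/64 + 1/32 → 3/64
merge 3/64 + 1/16 → 7/64
merge 7/64 + 1/8 → 15/64
merge 7/32 + 15/64 → 29/64
merge 17/64 + 9/32 → 35/64
merge 29/64 + 35/64 → 1
L = 3/64 + 7/64 + 15/64 + 29/64 + 35/64 + 1 = 153/64 ≈ 2.391 bits/symbol.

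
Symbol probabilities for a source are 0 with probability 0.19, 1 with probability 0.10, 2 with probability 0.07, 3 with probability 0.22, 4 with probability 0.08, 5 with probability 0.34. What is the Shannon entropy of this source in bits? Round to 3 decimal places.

H = −Σ pᵢ log₂ pᵢ.
−0.19·log₂(0.19) = 0.4552
−0.10·log₂(0.10) = 0.3322
−0.07·log₂(0.07) = 0.2686
−0.22·log₂(0.22) = 0.4806
−0.08·log₂(0.08) = 0.2915
−0.34·log₂(0.34) = 0.5292
Sum ≈ 2.3572 → 2.357 bits.

2.357 bits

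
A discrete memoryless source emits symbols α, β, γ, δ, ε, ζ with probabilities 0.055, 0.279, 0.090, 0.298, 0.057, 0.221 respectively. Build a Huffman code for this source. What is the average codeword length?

Repeatedly combine the two least-probable nodes; the expected code length is the sum of the merged weights.
merge 11/200 + 57/1000 → 14/125
merge 9/100 + 14/125 → 101/500
merge 101/500 + 221/1000 → 423/1000
merge 279/1000 + 149/500 → 577/1000
merge 423/1000 + 577/1000 → 1
L = 14/125 + 101/500 + 423/1000 + 577/1000 + 1 = 1157/500 = 2.314 bits/symbol.

2.314 bits/symbol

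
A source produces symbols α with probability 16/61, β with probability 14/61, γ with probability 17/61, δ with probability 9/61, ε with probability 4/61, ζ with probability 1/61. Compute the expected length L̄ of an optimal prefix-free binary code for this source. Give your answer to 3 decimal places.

2.311 bits/symbol

Repeatedly combine the two least-probable nodes; the expected code length is the sum of the merged weights.
merge 1/61 + 4/61 → 5/61
merge 5/61 + 9/61 → 14/61
merge 14/61 + 14/61 → 28/61
merge 16/61 + 17/61 → 33/61
merge 28/61 + 33/61 → 1
L = 5/61 + 14/61 + 28/61 + 33/61 + 1 = 141/61 ≈ 2.311 bits/symbol.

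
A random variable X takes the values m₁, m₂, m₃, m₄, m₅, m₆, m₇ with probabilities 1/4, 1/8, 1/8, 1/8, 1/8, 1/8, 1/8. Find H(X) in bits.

2.75 bits

Each probability is a power of 1/2, so log₂(1/p) is an integer.
H = Σ p·log₂(1/p) = 1/4·2 + 1/8·3 + 1/8·3 + 1/8·3 + 1/8·3 + 1/8·3 + 1/8·3 = 2.75 bits.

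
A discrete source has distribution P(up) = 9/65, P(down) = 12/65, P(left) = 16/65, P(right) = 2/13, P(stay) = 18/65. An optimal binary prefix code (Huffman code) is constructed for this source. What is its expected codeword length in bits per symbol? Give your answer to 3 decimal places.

Repeatedly combine the two least-probable nodes; the expected code length is the sum of the merged weights.
merge 9/65 + 2/13 → 19/65
merge 12/65 + 16/65 → 28/65
merge 18/65 + 19/65 → 37/65
merge 28/65 + 37/65 → 1
L = 19/65 + 28/65 + 37/65 + 1 = 149/65 ≈ 2.292 bits/symbol.

2.292 bits/symbol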